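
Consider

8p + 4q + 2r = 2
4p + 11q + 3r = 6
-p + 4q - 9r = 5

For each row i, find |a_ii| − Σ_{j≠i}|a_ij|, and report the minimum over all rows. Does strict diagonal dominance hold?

row 1: |8| − (4+2) = 2
row 2: |11| − (4+3) = 4
row 3: |-9| − (1+4) = 4
minimum over rows = 2 → strictly diagonally dominant (convergence guaranteed)

2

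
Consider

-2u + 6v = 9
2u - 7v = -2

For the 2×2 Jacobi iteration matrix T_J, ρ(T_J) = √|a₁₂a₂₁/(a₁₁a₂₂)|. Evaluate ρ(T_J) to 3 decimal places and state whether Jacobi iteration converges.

0.926

a₁₂a₂₁/(a₁₁a₂₂) = (6)·(2) / ((-2)·(-7)) = 0.857143
ρ = √|0.857143| = √0.857143 = 0.926
ρ < 1, so Jacobi converges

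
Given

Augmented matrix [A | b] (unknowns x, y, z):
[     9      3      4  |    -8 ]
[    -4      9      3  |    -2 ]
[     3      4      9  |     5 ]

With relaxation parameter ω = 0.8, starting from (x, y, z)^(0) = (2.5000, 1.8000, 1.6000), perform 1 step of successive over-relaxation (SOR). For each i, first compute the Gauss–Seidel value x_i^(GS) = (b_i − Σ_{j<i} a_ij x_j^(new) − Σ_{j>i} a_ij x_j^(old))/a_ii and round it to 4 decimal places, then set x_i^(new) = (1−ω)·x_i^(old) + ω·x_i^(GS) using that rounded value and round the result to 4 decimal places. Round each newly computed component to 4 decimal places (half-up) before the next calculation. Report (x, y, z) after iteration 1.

(-1.2600, -0.6925, 1.3466)

Iteration 1:
  x: GS value = (-8 - (3)·1.8000 - (4)·1.6000) / (9) = -2.2000;  x ← (1−ω)·2.5000 + ω·-2.2000 = -1.2600
  y: GS value = (-2 - (-4)·-1.2600 - (3)·1.6000) / (9) = -1.3156;  y ← (1−ω)·1.8000 + ω·-1.3156 = -0.6925
  z: GS value = (5 - (3)·-1.2600 - (4)·-0.6925) / (9) = 1.2833;  z ← (1−ω)·1.6000 + ω·1.2833 = 1.3466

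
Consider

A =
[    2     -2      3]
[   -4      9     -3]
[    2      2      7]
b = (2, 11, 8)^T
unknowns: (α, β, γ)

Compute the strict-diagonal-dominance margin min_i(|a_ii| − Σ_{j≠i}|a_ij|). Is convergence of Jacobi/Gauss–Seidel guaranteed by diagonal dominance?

row 1: |2| − (2+3) = -3
row 2: |9| − (4+3) = 2
row 3: |7| − (2+2) = 3
minimum over rows = -3 → not strictly diagonally dominant

-3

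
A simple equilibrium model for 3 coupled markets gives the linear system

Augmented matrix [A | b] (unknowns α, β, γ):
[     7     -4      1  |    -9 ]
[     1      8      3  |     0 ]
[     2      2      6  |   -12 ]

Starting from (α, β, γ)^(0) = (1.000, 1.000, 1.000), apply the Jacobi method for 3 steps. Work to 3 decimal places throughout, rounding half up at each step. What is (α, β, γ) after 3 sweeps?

(-0.432, 0.729, -1.972)

Iteration 1:
  α = (-9 - (-4)·1.000 - (1)·1.000) / (7) = -0.857
  β = (0 - (1)·1.000 - (3)·1.000) / (8) = -0.500
  γ = (-12 - (2)·1.000 - (2)·1.000) / (6) = -2.667
Iteration 2:
  α = (-9 - (-4)·-0.500 - (1)·-2.667) / (7) = -1.190
  β = (0 - (1)·-0.857 - (3)·-2.667) / (8) = 1.107
  γ = (-12 - (2)·-0.857 - (2)·-0.500) / (6) = -1.548
Iteration 3:
  α = (-9 - (-4)·1.107 - (1)·-1.548) / (7) = -0.432
  β = (0 - (1)·-1.190 - (3)·-1.548) / (8) = 0.729
  γ = (-12 - (2)·-1.190 - (2)·1.107) / (6) = -1.972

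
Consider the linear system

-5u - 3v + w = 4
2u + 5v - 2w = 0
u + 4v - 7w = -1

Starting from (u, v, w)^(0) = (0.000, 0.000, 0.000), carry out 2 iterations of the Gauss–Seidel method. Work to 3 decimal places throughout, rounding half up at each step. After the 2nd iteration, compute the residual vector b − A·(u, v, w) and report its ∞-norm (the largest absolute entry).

0.370

Iteration 1:
  u = (4 - (-3)·0.000 - (1)·0.000) / (-5) = -0.800
  v = (0 - (2)·-0.800 - (-2)·0.000) / (5) = 0.320
  w = (-1 - (1)·-0.800 - (4)·0.320) / (-7) = 0.211
Iteration 2:
  u = (4 - (-3)·0.320 - (1)·0.211) / (-5) = -0.950
  v = (0 - (2)·-0.950 - (-2)·0.211) / (5) = 0.464
  w = (-1 - (1)·-0.950 - (4)·0.464) / (-7) = 0.272
Residual b − A·x = (0.370, 0.124, -0.002); ∞-norm = 0.370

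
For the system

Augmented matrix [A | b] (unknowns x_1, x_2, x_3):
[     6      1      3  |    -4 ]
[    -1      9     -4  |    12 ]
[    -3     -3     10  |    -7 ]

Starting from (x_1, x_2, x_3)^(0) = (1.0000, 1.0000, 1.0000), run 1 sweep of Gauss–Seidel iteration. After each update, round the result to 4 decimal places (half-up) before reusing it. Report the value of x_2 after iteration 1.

1.6296

Iteration 1:
  x_1 = (-4 - (1)·1.0000 - (3)·1.0000) / (6) = -1.3333
  x_2 = (12 - (-1)·-1.3333 - (-4)·1.0000) / (9) = 1.6296
  x_3 = (-7 - (-3)·-1.3333 - (-3)·1.6296) / (10) = -0.6111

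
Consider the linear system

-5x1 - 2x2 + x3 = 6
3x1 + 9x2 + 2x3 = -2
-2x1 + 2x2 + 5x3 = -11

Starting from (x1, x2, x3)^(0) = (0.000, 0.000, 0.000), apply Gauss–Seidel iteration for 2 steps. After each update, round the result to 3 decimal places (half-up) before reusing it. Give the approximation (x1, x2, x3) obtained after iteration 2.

Iteration 1:
  x1 = (6 - (-2)·0.000 - (1)·0.000) / (-5) = -1.200
  x2 = (-2 - (3)·-1.200 - (2)·0.000) / (9) = 0.178
  x3 = (-11 - (-2)·-1.200 - (2)·0.178) / (5) = -2.751
Iteration 2:
  x1 = (6 - (-2)·0.178 - (1)·-2.751) / (-5) = -1.821
  x2 = (-2 - (3)·-1.821 - (2)·-2.751) / (9) = 0.996
  x3 = (-11 - (-2)·-1.821 - (2)·0.996) / (5) = -3.327

(-1.821, 0.996, -3.327)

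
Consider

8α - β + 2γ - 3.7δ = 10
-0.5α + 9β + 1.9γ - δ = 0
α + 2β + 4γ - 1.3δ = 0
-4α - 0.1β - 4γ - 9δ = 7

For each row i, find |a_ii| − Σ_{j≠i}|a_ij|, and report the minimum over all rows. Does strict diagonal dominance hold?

row 1: |8| − (1+2+3.7) = 1.3
row 2: |9| − (0.5+1.9+1) = 5.6
row 3: |4| − (1+2+1.3) = -0.3
row 4: |-9| − (4+0.1+4) = 0.9
minimum over rows = -0.3 → not strictly diagonally dominant

-0.3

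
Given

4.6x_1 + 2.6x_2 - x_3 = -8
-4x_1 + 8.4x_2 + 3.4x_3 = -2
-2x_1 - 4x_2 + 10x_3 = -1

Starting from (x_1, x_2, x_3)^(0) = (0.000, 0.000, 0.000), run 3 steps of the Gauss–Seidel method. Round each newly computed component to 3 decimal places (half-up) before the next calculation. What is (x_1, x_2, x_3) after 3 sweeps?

Iteration 1:
  x_1 = (-8 - (2.6)·0.000 - (-1)·0.000) / (4.6) = -1.739
  x_2 = (-2 - (-4)·-1.739 - (3.4)·0.000) / (8.4) = -1.066
  x_3 = (-1 - (-2)·-1.739 - (-4)·-1.066) / (10) = -0.874
Iteration 2:
  x_1 = (-8 - (2.6)·-1.066 - (-1)·-0.874) / (4.6) = -1.327
  x_2 = (-2 - (-4)·-1.327 - (3.4)·-0.874) / (8.4) = -0.516
  x_3 = (-1 - (-2)·-1.327 - (-4)·-0.516) / (10) = -0.572
Iteration 3:
  x_1 = (-8 - (2.6)·-0.516 - (-1)·-0.572) / (4.6) = -1.572
  x_2 = (-2 - (-4)·-1.572 - (3.4)·-0.572) / (8.4) = -0.755
  x_3 = (-1 - (-2)·-1.572 - (-4)·-0.755) / (10) = -0.716

(-1.572, -0.755, -0.716)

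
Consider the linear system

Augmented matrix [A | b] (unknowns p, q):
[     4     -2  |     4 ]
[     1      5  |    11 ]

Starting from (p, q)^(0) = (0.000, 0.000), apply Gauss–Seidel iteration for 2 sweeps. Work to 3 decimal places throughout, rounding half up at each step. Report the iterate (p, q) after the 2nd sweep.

(2.000, 1.800)

Iteration 1:
  p = (4 - (-2)·0.000) / (4) = 1.000
  q = (11 - (1)·1.000) / (5) = 2.000
Iteration 2:
  p = (4 - (-2)·2.000) / (4) = 2.000
  q = (11 - (1)·2.000) / (5) = 1.800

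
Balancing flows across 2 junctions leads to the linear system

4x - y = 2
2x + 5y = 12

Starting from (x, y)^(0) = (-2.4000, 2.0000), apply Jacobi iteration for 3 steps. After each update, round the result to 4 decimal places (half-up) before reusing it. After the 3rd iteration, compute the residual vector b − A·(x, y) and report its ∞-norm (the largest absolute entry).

Iteration 1:
  x = (2 - (-1)·2.0000) / (4) = 1.0000
  y = (12 - (2)·-2.4000) / (5) = 3.3600
Iteration 2:
  x = (2 - (-1)·3.3600) / (4) = 1.3400
  y = (12 - (2)·1.0000) / (5) = 2.0000
Iteration 3:
  x = (2 - (-1)·2.0000) / (4) = 1.0000
  y = (12 - (2)·1.3400) / (5) = 1.8640
Residual b − A·x = (-0.1360, 0.6800); ∞-norm = 0.6800

0.6800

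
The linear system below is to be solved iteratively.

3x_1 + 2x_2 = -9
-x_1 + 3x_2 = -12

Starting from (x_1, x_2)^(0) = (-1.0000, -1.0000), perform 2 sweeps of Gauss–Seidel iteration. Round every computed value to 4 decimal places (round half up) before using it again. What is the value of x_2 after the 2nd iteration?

-3.9383

Iteration 1:
  x_1 = (-9 - (2)·-1.0000) / (3) = -2.3333
  x_2 = (-12 - (-1)·-2.3333) / (3) = -4.7778
Iteration 2:
  x_1 = (-9 - (2)·-4.7778) / (3) = 0.1852
  x_2 = (-12 - (-1)·0.1852) / (3) = -3.9383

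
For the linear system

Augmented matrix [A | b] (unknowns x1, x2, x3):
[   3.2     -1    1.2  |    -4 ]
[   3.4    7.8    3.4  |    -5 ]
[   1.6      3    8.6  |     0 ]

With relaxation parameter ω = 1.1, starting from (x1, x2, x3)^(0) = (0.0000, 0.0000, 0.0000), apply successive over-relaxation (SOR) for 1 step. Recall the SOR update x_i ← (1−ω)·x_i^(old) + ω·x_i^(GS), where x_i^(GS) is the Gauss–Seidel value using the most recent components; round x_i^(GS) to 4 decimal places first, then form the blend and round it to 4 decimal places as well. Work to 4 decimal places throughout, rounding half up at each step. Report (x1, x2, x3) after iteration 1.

Iteration 1:
  x1: GS value = (-4 - (-1)·0.0000 - (1.2)·0.0000) / (3.2) = -1.2500;  x1 ← (1−ω)·0.0000 + ω·-1.2500 = -1.3750
  x2: GS value = (-5 - (3.4)·-1.3750 - (3.4)·0.0000) / (7.8) = -0.0417;  x2 ← (1−ω)·0.0000 + ω·-0.0417 = -0.0459
  x3: GS value = (0 - (1.6)·-1.3750 - (3)·-0.0459) / (8.6) = 0.2718;  x3 ← (1−ω)·0.0000 + ω·0.2718 = 0.2990

(-1.3750, -0.0459, 0.2990)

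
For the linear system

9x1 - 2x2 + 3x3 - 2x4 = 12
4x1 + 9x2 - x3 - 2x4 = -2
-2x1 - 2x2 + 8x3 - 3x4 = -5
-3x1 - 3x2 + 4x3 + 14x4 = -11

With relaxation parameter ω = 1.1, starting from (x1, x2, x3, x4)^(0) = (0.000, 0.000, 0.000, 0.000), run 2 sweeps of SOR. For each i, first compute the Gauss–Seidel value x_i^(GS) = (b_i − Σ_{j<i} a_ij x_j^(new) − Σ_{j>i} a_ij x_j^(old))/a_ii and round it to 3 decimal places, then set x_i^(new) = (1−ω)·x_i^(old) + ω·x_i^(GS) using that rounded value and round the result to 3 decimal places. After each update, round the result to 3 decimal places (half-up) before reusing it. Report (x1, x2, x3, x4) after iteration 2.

(1.146, -0.916, -0.805, -0.499)

Iteration 1:
  x1: GS value = (12 - (-2)·0.000 - (3)·0.000 - (-2)·0.000) / (9) = 1.333;  x1 ← (1−ω)·0.000 + ω·1.333 = 1.466
  x2: GS value = (-2 - (4)·1.466 - (-1)·0.000 - (-2)·0.000) / (9) = -0.874;  x2 ← (1−ω)·0.000 + ω·-0.874 = -0.961
  x3: GS value = (-5 - (-2)·1.466 - (-2)·-0.961 - (-3)·0.000) / (8) = -0.499;  x3 ← (1−ω)·0.000 + ω·-0.499 = -0.549
  x4: GS value = (-11 - (-3)·1.466 - (-3)·-0.961 - (4)·-0.549) / (14) = -0.521;  x4 ← (1−ω)·0.000 + ω·-0.521 = -0.573
Iteration 2:
  x1: GS value = (12 - (-2)·-0.961 - (3)·-0.549 - (-2)·-0.573) / (9) = 1.175;  x1 ← (1−ω)·1.466 + ω·1.175 = 1.146
  x2: GS value = (-2 - (4)·1.146 - (-1)·-0.549 - (-2)·-0.573) / (9) = -0.920;  x2 ← (1−ω)·-0.961 + ω·-0.920 = -0.916
  x3: GS value = (-5 - (-2)·1.146 - (-2)·-0.916 - (-3)·-0.573) / (8) = -0.782;  x3 ← (1−ω)·-0.549 + ω·-0.782 = -0.805
  x4: GS value = (-11 - (-3)·1.146 - (-3)·-0.916 - (4)·-0.805) / (14) = -0.506;  x4 ← (1−ω)·-0.573 + ω·-0.506 = -0.499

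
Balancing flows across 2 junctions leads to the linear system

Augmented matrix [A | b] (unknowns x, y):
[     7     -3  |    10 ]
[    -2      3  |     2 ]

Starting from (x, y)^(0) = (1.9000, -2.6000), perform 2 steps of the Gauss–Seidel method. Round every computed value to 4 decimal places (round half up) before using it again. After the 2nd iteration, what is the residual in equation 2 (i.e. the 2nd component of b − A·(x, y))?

0.0000

Iteration 1:
  x = (10 - (-3)·-2.6000) / (7) = 0.3143
  y = (2 - (-2)·0.3143) / (3) = 0.8762
Iteration 2:
  x = (10 - (-3)·0.8762) / (7) = 1.8041
  y = (2 - (-2)·1.8041) / (3) = 1.8694
Residual b − A·x = (2.9795, 0.0000)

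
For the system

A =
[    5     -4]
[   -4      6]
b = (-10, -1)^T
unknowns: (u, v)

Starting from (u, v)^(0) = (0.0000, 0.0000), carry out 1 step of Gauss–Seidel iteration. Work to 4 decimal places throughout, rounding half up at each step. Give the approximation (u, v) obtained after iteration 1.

(-2.0000, -1.5000)

Iteration 1:
  u = (-10 - (-4)·0.0000) / (5) = -2.0000
  v = (-1 - (-4)·-2.0000) / (6) = -1.5000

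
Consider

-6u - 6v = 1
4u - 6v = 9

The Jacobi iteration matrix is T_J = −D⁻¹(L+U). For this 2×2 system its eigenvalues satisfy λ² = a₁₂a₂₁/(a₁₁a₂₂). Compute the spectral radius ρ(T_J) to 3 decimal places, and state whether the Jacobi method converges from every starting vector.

a₁₂a₂₁/(a₁₁a₂₂) = (-6)·(4) / ((-6)·(-6)) = -0.666667
ρ = √|-0.666667| = √0.666667 = 0.816
ρ < 1, so Jacobi converges

0.816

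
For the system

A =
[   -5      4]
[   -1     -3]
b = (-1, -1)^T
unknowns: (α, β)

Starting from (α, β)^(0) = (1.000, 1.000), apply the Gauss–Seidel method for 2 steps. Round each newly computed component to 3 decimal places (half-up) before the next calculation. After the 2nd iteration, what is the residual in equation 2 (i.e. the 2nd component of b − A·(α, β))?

0.001

Iteration 1:
  α = (-1 - (4)·1.000) / (-5) = 1.000
  β = (-1 - (-1)·1.000) / (-3) = 0.000
Iteration 2:
  α = (-1 - (4)·0.000) / (-5) = 0.200
  β = (-1 - (-1)·0.200) / (-3) = 0.267
Residual b − A·x = (-1.068, 0.001)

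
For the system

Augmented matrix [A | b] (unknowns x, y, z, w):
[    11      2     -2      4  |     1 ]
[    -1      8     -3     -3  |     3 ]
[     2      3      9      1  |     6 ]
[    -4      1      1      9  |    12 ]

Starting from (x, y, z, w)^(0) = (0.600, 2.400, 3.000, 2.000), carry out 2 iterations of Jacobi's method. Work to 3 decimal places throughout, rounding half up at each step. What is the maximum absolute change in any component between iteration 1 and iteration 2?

Iteration 1:
  x = (1 - (2)·2.400 - (-2)·3.000 - (4)·2.000) / (11) = -0.527
  y = (3 - (-1)·0.600 - (-3)·3.000 - (-3)·2.000) / (8) = 2.325
  z = (6 - (2)·0.600 - (3)·2.400 - (1)·2.000) / (9) = -0.489
  w = (12 - (-4)·0.600 - (1)·2.400 - (1)·3.000) / (9) = 1.000
Iteration 2:
  x = (1 - (2)·2.325 - (-2)·-0.489 - (4)·1.000) / (11) = -0.784
  y = (3 - (-1)·-0.527 - (-3)·-0.489 - (-3)·1.000) / (8) = 0.501
  z = (6 - (2)·-0.527 - (3)·2.325 - (1)·1.000) / (9) = -0.102
  w = (12 - (-4)·-0.527 - (1)·2.325 - (1)·-0.489) / (9) = 0.895
Change: (-0.257, -1.824, 0.387, -0.105) → max |·| = 1.824

1.824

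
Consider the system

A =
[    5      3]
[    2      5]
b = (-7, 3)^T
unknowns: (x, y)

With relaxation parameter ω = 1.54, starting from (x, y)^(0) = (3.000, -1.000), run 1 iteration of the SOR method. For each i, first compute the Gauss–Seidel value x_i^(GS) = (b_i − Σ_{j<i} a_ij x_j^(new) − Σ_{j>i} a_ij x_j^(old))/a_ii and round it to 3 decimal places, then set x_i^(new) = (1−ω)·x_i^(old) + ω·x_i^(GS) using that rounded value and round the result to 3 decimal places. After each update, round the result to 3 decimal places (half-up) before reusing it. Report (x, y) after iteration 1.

(-2.852, 3.221)

Iteration 1:
  x: GS value = (-7 - (3)·-1.000) / (5) = -0.800;  x ← (1−ω)·3.000 + ω·-0.800 = -2.852
  y: GS value = (3 - (2)·-2.852) / (5) = 1.741;  y ← (1−ω)·-1.000 + ω·1.741 = 3.221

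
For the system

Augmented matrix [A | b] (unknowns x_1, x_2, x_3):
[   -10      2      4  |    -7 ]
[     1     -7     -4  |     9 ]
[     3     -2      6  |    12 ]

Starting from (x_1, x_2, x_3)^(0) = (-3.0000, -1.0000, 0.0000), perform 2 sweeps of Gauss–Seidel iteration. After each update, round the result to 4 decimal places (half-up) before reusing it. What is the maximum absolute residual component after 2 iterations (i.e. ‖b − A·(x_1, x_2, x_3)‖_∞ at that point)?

Iteration 1:
  x_1 = (-7 - (2)·-1.0000 - (4)·0.0000) / (-10) = 0.5000
  x_2 = (9 - (1)·0.5000 - (-4)·0.0000) / (-7) = -1.2143
  x_3 = (12 - (3)·0.5000 - (-2)·-1.2143) / (6) = 1.3452
Iteration 2:
  x_1 = (-7 - (2)·-1.2143 - (4)·1.3452) / (-10) = 0.9952
  x_2 = (9 - (1)·0.9952 - (-4)·1.3452) / (-7) = -1.9122
  x_3 = (12 - (3)·0.9952 - (-2)·-1.9122) / (6) = 0.8650
Residual b − A·x = (3.3164, -1.9206, 0.0000); ∞-norm = 3.3164

3.3164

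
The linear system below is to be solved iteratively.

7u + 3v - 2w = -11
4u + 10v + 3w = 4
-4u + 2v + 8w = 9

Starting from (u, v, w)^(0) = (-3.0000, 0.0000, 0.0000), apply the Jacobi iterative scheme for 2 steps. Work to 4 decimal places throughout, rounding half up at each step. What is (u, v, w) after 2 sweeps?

(-2.3643, 1.1411, -0.0607)

Iteration 1:
  u = (-11 - (3)·0.0000 - (-2)·0.0000) / (7) = -1.5714
  v = (4 - (4)·-3.0000 - (3)·0.0000) / (10) = 1.6000
  w = (9 - (-4)·-3.0000 - (2)·0.0000) / (8) = -0.3750
Iteration 2:
  u = (-11 - (3)·1.6000 - (-2)·-0.3750) / (7) = -2.3643
  v = (4 - (4)·-1.5714 - (3)·-0.3750) / (10) = 1.1411
  w = (9 - (-4)·-1.5714 - (2)·1.6000) / (8) = -0.0607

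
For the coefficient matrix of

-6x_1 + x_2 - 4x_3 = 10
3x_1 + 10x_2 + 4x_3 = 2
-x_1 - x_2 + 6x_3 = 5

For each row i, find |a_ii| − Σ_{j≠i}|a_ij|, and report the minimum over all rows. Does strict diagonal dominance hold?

1

row 1: |-6| − (1+4) = 1
row 2: |10| − (3+4) = 3
row 3: |6| − (1+1) = 4
minimum over rows = 1 → strictly diagonally dominant (convergence guaranteed)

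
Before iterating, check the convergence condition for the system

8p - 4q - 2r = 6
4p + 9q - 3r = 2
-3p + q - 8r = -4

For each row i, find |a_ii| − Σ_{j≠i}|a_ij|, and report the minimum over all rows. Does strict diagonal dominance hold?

row 1: |8| − (4+2) = 2
row 2: |9| − (4+3) = 2
row 3: |-8| − (3+1) = 4
minimum over rows = 2 → strictly diagonally dominant (convergence guaranteed)

2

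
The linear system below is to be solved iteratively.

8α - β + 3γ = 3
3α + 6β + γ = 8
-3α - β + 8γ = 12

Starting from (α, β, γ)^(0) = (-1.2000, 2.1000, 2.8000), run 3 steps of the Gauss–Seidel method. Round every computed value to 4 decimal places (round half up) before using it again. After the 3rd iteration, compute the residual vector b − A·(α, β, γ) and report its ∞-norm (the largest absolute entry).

0.0553

Iteration 1:
  α = (3 - (-1)·2.1000 - (3)·2.8000) / (8) = -0.4125
  β = (8 - (3)·-0.4125 - (1)·2.8000) / (6) = 1.0729
  γ = (12 - (-3)·-0.4125 - (-1)·1.0729) / (8) = 1.4794
Iteration 2:
  α = (3 - (-1)·1.0729 - (3)·1.4794) / (8) = -0.0457
  β = (8 - (3)·-0.0457 - (1)·1.4794) / (6) = 1.1096
  γ = (12 - (-3)·-0.0457 - (-1)·1.1096) / (8) = 1.6216
Iteration 3:
  α = (3 - (-1)·1.1096 - (3)·1.6216) / (8) = -0.0944
  β = (8 - (3)·-0.0944 - (1)·1.6216) / (6) = 1.1103
  γ = (12 - (-3)·-0.0944 - (-1)·1.1103) / (8) = 1.6034
Residual b − A·x = (0.0553, 0.0180, -0.0001); ∞-norm = 0.0553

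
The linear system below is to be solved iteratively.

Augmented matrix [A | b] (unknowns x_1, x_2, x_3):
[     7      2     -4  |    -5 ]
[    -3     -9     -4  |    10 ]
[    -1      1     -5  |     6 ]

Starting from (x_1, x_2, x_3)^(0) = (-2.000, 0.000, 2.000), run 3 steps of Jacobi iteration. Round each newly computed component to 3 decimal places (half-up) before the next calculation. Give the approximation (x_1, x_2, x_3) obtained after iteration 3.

(-1.344, -0.158, -1.222)

Iteration 1:
  x_1 = (-5 - (2)·0.000 - (-4)·2.000) / (7) = 0.429
  x_2 = (10 - (-3)·-2.000 - (-4)·2.000) / (-9) = -1.333
  x_3 = (6 - (-1)·-2.000 - (1)·0.000) / (-5) = -0.800
Iteration 2:
  x_1 = (-5 - (2)·-1.333 - (-4)·-0.800) / (7) = -0.791
  x_2 = (10 - (-3)·0.429 - (-4)·-0.800) / (-9) = -0.899
  x_3 = (6 - (-1)·0.429 - (1)·-1.333) / (-5) = -1.552
Iteration 3:
  x_1 = (-5 - (2)·-0.899 - (-4)·-1.552) / (7) = -1.344
  x_2 = (10 - (-3)·-0.791 - (-4)·-1.552) / (-9) = -0.158
  x_3 = (6 - (-1)·-0.791 - (1)·-0.899) / (-5) = -1.222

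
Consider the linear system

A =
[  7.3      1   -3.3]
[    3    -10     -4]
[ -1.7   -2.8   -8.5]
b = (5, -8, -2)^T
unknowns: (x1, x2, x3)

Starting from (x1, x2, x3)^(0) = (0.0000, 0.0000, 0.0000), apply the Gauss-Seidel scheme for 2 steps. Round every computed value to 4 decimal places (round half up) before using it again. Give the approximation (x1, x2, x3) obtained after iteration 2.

(0.4419, 1.0257, -0.1910)

Iteration 1:
  x1 = (5 - (1)·0.0000 - (-3.3)·0.0000) / (7.3) = 0.6849
  x2 = (-8 - (3)·0.6849 - (-4)·0.0000) / (-10) = 1.0055
  x3 = (-2 - (-1.7)·0.6849 - (-2.8)·1.0055) / (-8.5) = -0.2329
Iteration 2:
  x1 = (5 - (1)·1.0055 - (-3.3)·-0.2329) / (7.3) = 0.4419
  x2 = (-8 - (3)·0.4419 - (-4)·-0.2329) / (-10) = 1.0257
  x3 = (-2 - (-1.7)·0.4419 - (-2.8)·1.0257) / (-8.5) = -0.1910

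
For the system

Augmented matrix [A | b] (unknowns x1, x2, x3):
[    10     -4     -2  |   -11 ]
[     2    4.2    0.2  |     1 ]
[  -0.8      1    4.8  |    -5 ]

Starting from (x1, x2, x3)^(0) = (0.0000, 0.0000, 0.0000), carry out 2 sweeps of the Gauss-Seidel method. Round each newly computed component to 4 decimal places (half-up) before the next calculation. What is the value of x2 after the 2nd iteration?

0.8145

Iteration 1:
  x1 = (-11 - (-4)·0.0000 - (-2)·0.0000) / (10) = -1.1000
  x2 = (1 - (2)·-1.1000 - (0.2)·0.0000) / (4.2) = 0.7619
  x3 = (-5 - (-0.8)·-1.1000 - (1)·0.7619) / (4.8) = -1.3837
Iteration 2:
  x1 = (-11 - (-4)·0.7619 - (-2)·-1.3837) / (10) = -1.0720
  x2 = (1 - (2)·-1.0720 - (0.2)·-1.3837) / (4.2) = 0.8145
  x3 = (-5 - (-0.8)·-1.0720 - (1)·0.8145) / (4.8) = -1.3900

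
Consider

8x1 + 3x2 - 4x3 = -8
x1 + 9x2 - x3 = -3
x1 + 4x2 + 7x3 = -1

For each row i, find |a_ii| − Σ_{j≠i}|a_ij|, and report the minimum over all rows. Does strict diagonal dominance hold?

1

row 1: |8| − (3+4) = 1
row 2: |9| − (1+1) = 7
row 3: |7| − (1+4) = 2
minimum over rows = 1 → strictly diagonally dominant (convergence guaranteed)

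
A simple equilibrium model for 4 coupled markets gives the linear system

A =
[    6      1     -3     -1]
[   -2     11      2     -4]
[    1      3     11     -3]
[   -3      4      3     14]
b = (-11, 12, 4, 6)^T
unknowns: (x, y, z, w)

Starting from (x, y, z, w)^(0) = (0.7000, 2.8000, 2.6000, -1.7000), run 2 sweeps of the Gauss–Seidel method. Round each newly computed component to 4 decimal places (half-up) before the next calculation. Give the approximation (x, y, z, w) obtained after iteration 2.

(-1.7205, 0.8373, 0.3471, -0.2537)

Iteration 1:
  x = (-11 - (1)·2.8000 - (-3)·2.6000 - (-1)·-1.7000) / (6) = -1.2833
  y = (12 - (-2)·-1.2833 - (2)·2.6000 - (-4)·-1.7000) / (11) = -0.2333
  z = (4 - (1)·-1.2833 - (3)·-0.2333 - (-3)·-1.7000) / (11) = 0.0803
  w = (6 - (-3)·-1.2833 - (4)·-0.2333 - (3)·0.0803) / (14) = 0.2030
Iteration 2:
  x = (-11 - (1)·-0.2333 - (-3)·0.0803 - (-1)·0.2030) / (6) = -1.7205
  y = (12 - (-2)·-1.7205 - (2)·0.0803 - (-4)·0.2030) / (11) = 0.8373
  z = (4 - (1)·-1.7205 - (3)·0.8373 - (-3)·0.2030) / (11) = 0.3471
  w = (6 - (-3)·-1.7205 - (4)·0.8373 - (3)·0.3471) / (14) = -0.2537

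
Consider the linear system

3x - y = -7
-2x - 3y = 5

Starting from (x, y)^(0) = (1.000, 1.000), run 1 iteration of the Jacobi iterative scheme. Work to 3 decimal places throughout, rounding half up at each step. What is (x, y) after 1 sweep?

(-2.000, -2.333)

Iteration 1:
  x = (-7 - (-1)·1.000) / (3) = -2.000
  y = (5 - (-2)·1.000) / (-3) = -2.333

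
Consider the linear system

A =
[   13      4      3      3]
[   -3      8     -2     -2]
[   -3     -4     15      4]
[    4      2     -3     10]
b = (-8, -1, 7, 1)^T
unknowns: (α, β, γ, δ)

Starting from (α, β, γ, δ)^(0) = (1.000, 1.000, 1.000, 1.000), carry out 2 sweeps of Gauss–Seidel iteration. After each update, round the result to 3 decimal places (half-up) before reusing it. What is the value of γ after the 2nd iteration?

Iteration 1:
  α = (-8 - (4)·1.000 - (3)·1.000 - (3)·1.000) / (13) = -1.385
  β = (-1 - (-3)·-1.385 - (-2)·1.000 - (-2)·1.000) / (8) = -0.144
  γ = (7 - (-3)·-1.385 - (-4)·-0.144 - (4)·1.000) / (15) = -0.115
  δ = (1 - (4)·-1.385 - (2)·-0.144 - (-3)·-0.115) / (10) = 0.648
Iteration 2:
  α = (-8 - (4)·-0.144 - (3)·-0.115 - (3)·0.648) / (13) = -0.694
  β = (-1 - (-3)·-0.694 - (-2)·-0.115 - (-2)·0.648) / (8) = -0.252
  γ = (7 - (-3)·-0.694 - (-4)·-0.252 - (4)·0.648) / (15) = 0.088
  δ = (1 - (4)·-0.694 - (2)·-0.252 - (-3)·0.088) / (10) = 0.454

0.088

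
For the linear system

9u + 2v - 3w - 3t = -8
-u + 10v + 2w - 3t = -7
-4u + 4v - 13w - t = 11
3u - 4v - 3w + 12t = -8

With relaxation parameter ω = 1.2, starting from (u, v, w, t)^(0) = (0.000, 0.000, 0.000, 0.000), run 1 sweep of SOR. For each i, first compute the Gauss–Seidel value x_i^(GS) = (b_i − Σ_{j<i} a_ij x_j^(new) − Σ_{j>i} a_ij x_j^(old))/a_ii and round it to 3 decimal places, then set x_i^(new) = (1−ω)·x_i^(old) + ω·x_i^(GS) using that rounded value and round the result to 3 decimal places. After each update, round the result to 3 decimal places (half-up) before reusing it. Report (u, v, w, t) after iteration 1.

(-1.067, -0.968, -0.979, -1.160)

Iteration 1:
  u: GS value = (-8 - (2)·0.000 - (-3)·0.000 - (-3)·0.000) / (9) = -0.889;  u ← (1−ω)·0.000 + ω·-0.889 = -1.067
  v: GS value = (-7 - (-1)·-1.067 - (2)·0.000 - (-3)·0.000) / (10) = -0.807;  v ← (1−ω)·0.000 + ω·-0.807 = -0.968
  w: GS value = (11 - (-4)·-1.067 - (4)·-0.968 - (-1)·0.000) / (-13) = -0.816;  w ← (1−ω)·0.000 + ω·-0.816 = -0.979
  t: GS value = (-8 - (3)·-1.067 - (-4)·-0.968 - (-3)·-0.979) / (12) = -0.967;  t ← (1−ω)·0.000 + ω·-0.967 = -1.160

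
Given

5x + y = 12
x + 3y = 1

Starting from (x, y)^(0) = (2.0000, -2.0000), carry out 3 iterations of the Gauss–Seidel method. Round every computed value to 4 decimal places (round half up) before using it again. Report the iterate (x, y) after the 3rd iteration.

(2.5013, -0.5004)

Iteration 1:
  x = (12 - (1)·-2.0000) / (5) = 2.8000
  y = (1 - (1)·2.8000) / (3) = -0.6000
Iteration 2:
  x = (12 - (1)·-0.6000) / (5) = 2.5200
  y = (1 - (1)·2.5200) / (3) = -0.5067
Iteration 3:
  x = (12 - (1)·-0.5067) / (5) = 2.5013
  y = (1 - (1)·2.5013) / (3) = -0.5004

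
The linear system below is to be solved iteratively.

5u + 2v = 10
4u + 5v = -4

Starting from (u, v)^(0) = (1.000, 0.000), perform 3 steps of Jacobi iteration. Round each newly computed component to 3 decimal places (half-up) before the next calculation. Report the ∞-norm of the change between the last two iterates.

0.512

Iteration 1:
  u = (10 - (2)·0.000) / (5) = 2.000
  v = (-4 - (4)·1.000) / (5) = -1.600
Iteration 2:
  u = (10 - (2)·-1.600) / (5) = 2.640
  v = (-4 - (4)·2.000) / (5) = -2.400
Iteration 3:
  u = (10 - (2)·-2.400) / (5) = 2.960
  v = (-4 - (4)·2.640) / (5) = -2.912
Change: (0.320, -0.512) → max |·| = 0.512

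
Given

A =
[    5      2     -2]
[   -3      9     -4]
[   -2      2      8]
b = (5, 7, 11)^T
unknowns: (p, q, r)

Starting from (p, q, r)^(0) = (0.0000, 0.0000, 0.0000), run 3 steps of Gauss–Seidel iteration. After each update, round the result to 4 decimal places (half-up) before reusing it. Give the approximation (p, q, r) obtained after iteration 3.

(0.7888, 1.5800, 1.1772)

Iteration 1:
  p = (5 - (2)·0.0000 - (-2)·0.0000) / (5) = 1.0000
  q = (7 - (-3)·1.0000 - (-4)·0.0000) / (9) = 1.1111
  r = (11 - (-2)·1.0000 - (2)·1.1111) / (8) = 1.3472
Iteration 2:
  p = (5 - (2)·1.1111 - (-2)·1.3472) / (5) = 1.0944
  q = (7 - (-3)·1.0944 - (-4)·1.3472) / (9) = 1.7413
  r = (11 - (-2)·1.0944 - (2)·1.7413) / (8) = 1.2133
Iteration 3:
  p = (5 - (2)·1.7413 - (-2)·1.2133) / (5) = 0.7888
  q = (7 - (-3)·0.7888 - (-4)·1.2133) / (9) = 1.5800
  r = (11 - (-2)·0.7888 - (2)·1.5800) / (8) = 1.1772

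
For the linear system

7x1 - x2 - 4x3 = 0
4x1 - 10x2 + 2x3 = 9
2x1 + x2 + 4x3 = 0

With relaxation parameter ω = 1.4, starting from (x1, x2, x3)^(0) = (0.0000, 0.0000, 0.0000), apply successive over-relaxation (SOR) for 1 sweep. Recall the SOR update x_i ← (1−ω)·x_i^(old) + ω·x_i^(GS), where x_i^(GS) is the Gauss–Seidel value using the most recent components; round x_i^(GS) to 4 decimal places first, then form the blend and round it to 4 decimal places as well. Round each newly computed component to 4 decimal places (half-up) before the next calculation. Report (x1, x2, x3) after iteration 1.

Iteration 1:
  x1: GS value = (0 - (-1)·0.0000 - (-4)·0.0000) / (7) = 0.0000;  x1 ← (1−ω)·0.0000 + ω·0.0000 = 0.0000
  x2: GS value = (9 - (4)·0.0000 - (2)·0.0000) / (-10) = -0.9000;  x2 ← (1−ω)·0.0000 + ω·-0.9000 = -1.2600
  x3: GS value = (0 - (2)·0.0000 - (1)·-1.2600) / (4) = 0.3150;  x3 ← (1−ω)·0.0000 + ω·0.3150 = 0.4410

(0.0000, -1.2600, 0.4410)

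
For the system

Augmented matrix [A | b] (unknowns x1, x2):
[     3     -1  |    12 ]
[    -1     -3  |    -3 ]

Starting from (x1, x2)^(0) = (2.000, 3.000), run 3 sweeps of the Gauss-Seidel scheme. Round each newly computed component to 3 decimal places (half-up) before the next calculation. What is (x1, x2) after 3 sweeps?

(3.914, -0.305)

Iteration 1:
  x1 = (12 - (-1)·3.000) / (3) = 5.000
  x2 = (-3 - (-1)·5.000) / (-3) = -0.667
Iteration 2:
  x1 = (12 - (-1)·-0.667) / (3) = 3.778
  x2 = (-3 - (-1)·3.778) / (-3) = -0.259
Iteration 3:
  x1 = (12 - (-1)·-0.259) / (3) = 3.914
  x2 = (-3 - (-1)·3.914) / (-3) = -0.305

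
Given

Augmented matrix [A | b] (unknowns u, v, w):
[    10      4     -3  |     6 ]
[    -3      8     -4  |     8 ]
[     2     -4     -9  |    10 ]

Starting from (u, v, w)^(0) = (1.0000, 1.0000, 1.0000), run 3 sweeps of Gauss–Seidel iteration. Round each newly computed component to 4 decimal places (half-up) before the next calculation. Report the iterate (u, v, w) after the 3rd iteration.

Iteration 1:
  u = (6 - (4)·1.0000 - (-3)·1.0000) / (10) = 0.5000
  v = (8 - (-3)·0.5000 - (-4)·1.0000) / (8) = 1.6875
  w = (10 - (2)·0.5000 - (-4)·1.6875) / (-9) = -1.7500
Iteration 2:
  u = (6 - (4)·1.6875 - (-3)·-1.7500) / (10) = -0.6000
  v = (8 - (-3)·-0.6000 - (-4)·-1.7500) / (8) = -0.1000
  w = (10 - (2)·-0.6000 - (-4)·-0.1000) / (-9) = -1.2000
Iteration 3:
  u = (6 - (4)·-0.1000 - (-3)·-1.2000) / (10) = 0.2800
  v = (8 - (-3)·0.2800 - (-4)·-1.2000) / (8) = 0.5050
  w = (10 - (2)·0.2800 - (-4)·0.5050) / (-9) = -1.2733

(0.2800, 0.5050, -1.2733)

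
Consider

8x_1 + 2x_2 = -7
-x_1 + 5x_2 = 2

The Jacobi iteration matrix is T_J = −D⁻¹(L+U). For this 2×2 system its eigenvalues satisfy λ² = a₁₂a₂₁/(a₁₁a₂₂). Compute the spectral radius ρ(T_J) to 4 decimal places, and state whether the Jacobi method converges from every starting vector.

0.2236

a₁₂a₂₁/(a₁₁a₂₂) = (2)·(-1) / ((8)·(5)) = -0.050000
ρ = √|-0.050000| = √0.050000 = 0.2236
ρ < 1, so Jacobi converges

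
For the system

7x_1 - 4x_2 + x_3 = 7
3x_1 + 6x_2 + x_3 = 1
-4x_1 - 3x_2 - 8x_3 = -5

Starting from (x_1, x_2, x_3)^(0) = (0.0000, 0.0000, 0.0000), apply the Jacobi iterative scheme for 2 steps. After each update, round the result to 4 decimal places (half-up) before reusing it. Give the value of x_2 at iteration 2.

-0.4375

Iteration 1:
  x_1 = (7 - (-4)·0.0000 - (1)·0.0000) / (7) = 1.0000
  x_2 = (1 - (3)·0.0000 - (1)·0.0000) / (6) = 0.1667
  x_3 = (-5 - (-4)·0.0000 - (-3)·0.0000) / (-8) = 0.6250
Iteration 2:
  x_1 = (7 - (-4)·0.1667 - (1)·0.6250) / (7) = 1.0060
  x_2 = (1 - (3)·1.0000 - (1)·0.6250) / (6) = -0.4375
  x_3 = (-5 - (-4)·1.0000 - (-3)·0.1667) / (-8) = 0.0625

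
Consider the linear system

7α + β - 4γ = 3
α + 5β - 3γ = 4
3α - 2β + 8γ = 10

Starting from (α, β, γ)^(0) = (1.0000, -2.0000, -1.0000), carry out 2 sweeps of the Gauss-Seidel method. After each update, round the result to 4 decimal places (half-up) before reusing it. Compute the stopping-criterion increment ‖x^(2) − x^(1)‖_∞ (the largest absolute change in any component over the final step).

Iteration 1:
  α = (3 - (1)·-2.0000 - (-4)·-1.0000) / (7) = 0.1429
  β = (4 - (1)·0.1429 - (-3)·-1.0000) / (5) = 0.1714
  γ = (10 - (3)·0.1429 - (-2)·0.1714) / (8) = 1.2393
Iteration 2:
  α = (3 - (1)·0.1714 - (-4)·1.2393) / (7) = 1.1123
  β = (4 - (1)·1.1123 - (-3)·1.2393) / (5) = 1.3211
  γ = (10 - (3)·1.1123 - (-2)·1.3211) / (8) = 1.1632
Change: (0.9694, 1.1497, -0.0761) → max |·| = 1.1497

1.1497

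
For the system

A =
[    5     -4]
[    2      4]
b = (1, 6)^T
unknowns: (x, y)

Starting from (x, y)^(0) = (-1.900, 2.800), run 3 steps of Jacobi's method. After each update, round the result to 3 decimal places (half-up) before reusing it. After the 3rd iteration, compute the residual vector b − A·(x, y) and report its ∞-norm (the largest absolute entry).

Iteration 1:
  x = (1 - (-4)·2.800) / (5) = 2.440
  y = (6 - (2)·-1.900) / (4) = 2.450
Iteration 2:
  x = (1 - (-4)·2.450) / (5) = 2.160
  y = (6 - (2)·2.440) / (4) = 0.280
Iteration 3:
  x = (1 - (-4)·0.280) / (5) = 0.424
  y = (6 - (2)·2.160) / (4) = 0.420
Residual b − A·x = (0.560, 3.472); ∞-norm = 3.472

3.472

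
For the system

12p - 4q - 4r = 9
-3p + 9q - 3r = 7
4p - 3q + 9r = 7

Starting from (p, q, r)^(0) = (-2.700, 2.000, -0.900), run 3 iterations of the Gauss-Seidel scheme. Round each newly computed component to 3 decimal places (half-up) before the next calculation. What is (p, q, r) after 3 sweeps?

(1.438, 1.488, 0.635)

Iteration 1:
  p = (9 - (-4)·2.000 - (-4)·-0.900) / (12) = 1.117
  q = (7 - (-3)·1.117 - (-3)·-0.900) / (9) = 0.850
  r = (7 - (4)·1.117 - (-3)·0.850) / (9) = 0.565
Iteration 2:
  p = (9 - (-4)·0.850 - (-4)·0.565) / (12) = 1.222
  q = (7 - (-3)·1.222 - (-3)·0.565) / (9) = 1.373
  r = (7 - (4)·1.222 - (-3)·1.373) / (9) = 0.692
Iteration 3:
  p = (9 - (-4)·1.373 - (-4)·0.692) / (12) = 1.438
  q = (7 - (-3)·1.438 - (-3)·0.692) / (9) = 1.488
  r = (7 - (4)·1.438 - (-3)·1.488) / (9) = 0.635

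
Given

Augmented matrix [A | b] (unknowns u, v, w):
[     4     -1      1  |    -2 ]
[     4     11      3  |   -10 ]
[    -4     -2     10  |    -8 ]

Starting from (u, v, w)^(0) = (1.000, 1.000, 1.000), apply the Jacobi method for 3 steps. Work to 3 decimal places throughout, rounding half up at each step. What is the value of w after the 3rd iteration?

-1.269

Iteration 1:
  u = (-2 - (-1)·1.000 - (1)·1.000) / (4) = -0.500
  v = (-10 - (4)·1.000 - (3)·1.000) / (11) = -1.545
  w = (-8 - (-4)·1.000 - (-2)·1.000) / (10) = -0.200
Iteration 2:
  u = (-2 - (-1)·-1.545 - (1)·-0.200) / (4) = -0.836
  v = (-10 - (4)·-0.500 - (3)·-0.200) / (11) = -0.673
  w = (-8 - (-4)·-0.500 - (-2)·-1.545) / (10) = -1.309
Iteration 3:
  u = (-2 - (-1)·-0.673 - (1)·-1.309) / (4) = -0.341
  v = (-10 - (4)·-0.836 - (3)·-1.309) / (11) = -0.248
  w = (-8 - (-4)·-0.836 - (-2)·-0.673) / (10) = -1.269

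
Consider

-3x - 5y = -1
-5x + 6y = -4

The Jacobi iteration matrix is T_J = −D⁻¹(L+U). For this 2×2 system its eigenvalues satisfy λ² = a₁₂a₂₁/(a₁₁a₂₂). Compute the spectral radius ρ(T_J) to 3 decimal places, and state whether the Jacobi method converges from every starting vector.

a₁₂a₂₁/(a₁₁a₂₂) = (-5)·(-5) / ((-3)·(6)) = -1.388889
ρ = √|-1.388889| = √1.388889 = 1.179
ρ > 1, so Jacobi diverges

1.179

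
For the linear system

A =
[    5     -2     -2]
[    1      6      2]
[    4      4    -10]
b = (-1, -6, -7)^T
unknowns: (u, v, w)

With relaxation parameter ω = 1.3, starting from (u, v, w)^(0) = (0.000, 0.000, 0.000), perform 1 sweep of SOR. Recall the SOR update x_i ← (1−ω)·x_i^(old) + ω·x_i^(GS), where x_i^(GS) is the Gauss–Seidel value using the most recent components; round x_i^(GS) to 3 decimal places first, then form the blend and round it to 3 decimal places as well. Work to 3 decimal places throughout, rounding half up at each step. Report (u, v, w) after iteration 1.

Iteration 1:
  u: GS value = (-1 - (-2)·0.000 - (-2)·0.000) / (5) = -0.200;  u ← (1−ω)·0.000 + ω·-0.200 = -0.260
  v: GS value = (-6 - (1)·-0.260 - (2)·0.000) / (6) = -0.957;  v ← (1−ω)·0.000 + ω·-0.957 = -1.244
  w: GS value = (-7 - (4)·-0.260 - (4)·-1.244) / (-10) = 0.098;  w ← (1−ω)·0.000 + ω·0.098 = 0.127

(-0.260, -1.244, 0.127)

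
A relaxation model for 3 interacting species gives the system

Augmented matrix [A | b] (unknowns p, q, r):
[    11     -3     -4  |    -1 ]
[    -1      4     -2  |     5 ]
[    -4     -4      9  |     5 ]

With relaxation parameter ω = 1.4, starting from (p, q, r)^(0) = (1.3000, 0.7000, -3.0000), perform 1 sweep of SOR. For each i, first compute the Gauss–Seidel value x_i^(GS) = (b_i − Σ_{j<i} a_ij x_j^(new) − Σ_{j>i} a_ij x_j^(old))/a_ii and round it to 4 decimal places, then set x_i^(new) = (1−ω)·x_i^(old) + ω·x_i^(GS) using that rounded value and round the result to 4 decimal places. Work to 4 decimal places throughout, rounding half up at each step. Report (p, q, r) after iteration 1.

(-1.9073, -1.2975, -0.0163)

Iteration 1:
  p: GS value = (-1 - (-3)·0.7000 - (-4)·-3.0000) / (11) = -0.9909;  p ← (1−ω)·1.3000 + ω·-0.9909 = -1.9073
  q: GS value = (5 - (-1)·-1.9073 - (-2)·-3.0000) / (4) = -0.7268;  q ← (1−ω)·0.7000 + ω·-0.7268 = -1.2975
  r: GS value = (5 - (-4)·-1.9073 - (-4)·-1.2975) / (9) = -0.8688;  r ← (1−ω)·-3.0000 + ω·-0.8688 = -0.0163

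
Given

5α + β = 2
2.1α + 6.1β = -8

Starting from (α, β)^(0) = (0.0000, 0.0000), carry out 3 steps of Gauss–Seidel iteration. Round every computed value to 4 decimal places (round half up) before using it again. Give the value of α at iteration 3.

Iteration 1:
  α = (2 - (1)·0.0000) / (5) = 0.4000
  β = (-8 - (2.1)·0.4000) / (6.1) = -1.4492
Iteration 2:
  α = (2 - (1)·-1.4492) / (5) = 0.6898
  β = (-8 - (2.1)·0.6898) / (6.1) = -1.5489
Iteration 3:
  α = (2 - (1)·-1.5489) / (5) = 0.7098
  β = (-8 - (2.1)·0.7098) / (6.1) = -1.5558

0.7098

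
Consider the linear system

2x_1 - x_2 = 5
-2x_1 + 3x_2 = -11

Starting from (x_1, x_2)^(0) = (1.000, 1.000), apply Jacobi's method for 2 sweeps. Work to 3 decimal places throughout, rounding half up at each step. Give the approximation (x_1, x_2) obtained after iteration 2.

(1.000, -1.667)

Iteration 1:
  x_1 = (5 - (-1)·1.000) / (2) = 3.000
  x_2 = (-11 - (-2)·1.000) / (3) = -3.000
Iteration 2:
  x_1 = (5 - (-1)·-3.000) / (2) = 1.000
  x_2 = (-11 - (-2)·3.000) / (3) = -1.667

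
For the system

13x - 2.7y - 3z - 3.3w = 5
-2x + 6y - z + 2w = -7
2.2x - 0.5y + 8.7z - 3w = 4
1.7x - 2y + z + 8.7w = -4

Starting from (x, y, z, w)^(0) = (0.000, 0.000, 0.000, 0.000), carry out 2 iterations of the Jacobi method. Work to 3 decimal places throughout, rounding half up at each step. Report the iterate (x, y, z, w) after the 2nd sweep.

Iteration 1:
  x = (5 - (-2.7)·0.000 - (-3)·0.000 - (-3.3)·0.000) / (13) = 0.385
  y = (-7 - (-2)·0.000 - (-1)·0.000 - (2)·0.000) / (6) = -1.167
  z = (4 - (2.2)·0.000 - (-0.5)·0.000 - (-3)·0.000) / (8.7) = 0.460
  w = (-4 - (1.7)·0.000 - (-2)·0.000 - (1)·0.000) / (8.7) = -0.460
Iteration 2:
  x = (5 - (-2.7)·-1.167 - (-3)·0.460 - (-3.3)·-0.460) / (13) = 0.132
  y = (-7 - (-2)·0.385 - (-1)·0.460 - (2)·-0.460) / (6) = -0.808
  z = (4 - (2.2)·0.385 - (-0.5)·-1.167 - (-3)·-0.460) / (8.7) = 0.137
  w = (-4 - (1.7)·0.385 - (-2)·-1.167 - (1)·0.460) / (8.7) = -0.856

(0.132, -0.808, 0.137, -0.856)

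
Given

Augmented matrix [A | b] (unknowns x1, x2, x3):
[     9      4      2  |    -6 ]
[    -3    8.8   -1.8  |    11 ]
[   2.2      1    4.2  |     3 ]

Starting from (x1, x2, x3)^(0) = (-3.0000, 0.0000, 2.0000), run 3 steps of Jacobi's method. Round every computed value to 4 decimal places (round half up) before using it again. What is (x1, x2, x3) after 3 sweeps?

Iteration 1:
  x1 = (-6 - (4)·0.0000 - (2)·2.0000) / (9) = -1.1111
  x2 = (11 - (-3)·-3.0000 - (-1.8)·2.0000) / (8.8) = 0.6364
  x3 = (3 - (2.2)·-3.0000 - (1)·0.0000) / (4.2) = 2.2857
Iteration 2:
  x1 = (-6 - (4)·0.6364 - (2)·2.2857) / (9) = -1.4574
  x2 = (11 - (-3)·-1.1111 - (-1.8)·2.2857) / (8.8) = 1.3387
  x3 = (3 - (2.2)·-1.1111 - (1)·0.6364) / (4.2) = 1.1448
Iteration 3:
  x1 = (-6 - (4)·1.3387 - (2)·1.1448) / (9) = -1.5160
  x2 = (11 - (-3)·-1.4574 - (-1.8)·1.1448) / (8.8) = 0.9873
  x3 = (3 - (2.2)·-1.4574 - (1)·1.3387) / (4.2) = 1.1589

(-1.5160, 0.9873, 1.1589)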